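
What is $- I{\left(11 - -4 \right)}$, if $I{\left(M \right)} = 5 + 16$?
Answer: $-21$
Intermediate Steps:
$I{\left(M \right)} = 21$
$- I{\left(11 - -4 \right)} = \left(-1\right) 21 = -21$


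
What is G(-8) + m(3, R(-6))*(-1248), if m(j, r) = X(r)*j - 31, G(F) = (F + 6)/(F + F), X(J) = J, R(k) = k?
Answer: 489217/8 ≈ 61152.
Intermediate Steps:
G(F) = (6 + F)/(2*F) (G(F) = (6 + F)/((2*F)) = (6 + F)*(1/(2*F)) = (6 + F)/(2*F))
m(j, r) = -31 + j*r (m(j, r) = r*j - 31 = j*r - 31 = -31 + j*r)
G(-8) + m(3, R(-6))*(-1248) = (½)*(6 - 8)/(-8) + (-31 + 3*(-6))*(-1248) = (½)*(-⅛)*(-2) + (-31 - 18)*(-1248) = ⅛ - 49*(-1248) = ⅛ + 61152 = 489217/8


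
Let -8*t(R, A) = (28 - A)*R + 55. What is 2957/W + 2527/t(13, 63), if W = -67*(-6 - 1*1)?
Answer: 1333013/23450 ≈ 56.845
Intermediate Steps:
t(R, A) = -55/8 - R*(28 - A)/8 (t(R, A) = -((28 - A)*R + 55)/8 = -(R*(28 - A) + 55)/8 = -(55 + R*(28 - A))/8 = -55/8 - R*(28 - A)/8)
W = 469 (W = -67*(-6 - 1) = -67*(-7) = 469)
2957/W + 2527/t(13, 63) = 2957/469 + 2527/(-55/8 - 7/2*13 + (1/8)*63*13) = 2957*(1/469) + 2527/(-55/8 - 91/2 + 819/8) = 2957/469 + 2527/50 = 1333013/23450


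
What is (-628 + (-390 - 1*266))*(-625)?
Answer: 802500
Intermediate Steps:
(-628 + (-390 - 1*266))*(-625) = (-628 + (-390 - 266))*(-625) = (-628 - 656)*(-625) = -1284*(-625) = 802500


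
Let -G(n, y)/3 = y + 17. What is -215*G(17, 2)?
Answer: 12255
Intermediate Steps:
G(n, y) = -51 - 3*y (G(n, y) = -3*(y + 17) = -3*(17 + y) = -51 - 3*y)
-215*G(17, 2) = -215*(-51 - 3*2) = -215*(-51 - 6) = -215*(-57) = 12255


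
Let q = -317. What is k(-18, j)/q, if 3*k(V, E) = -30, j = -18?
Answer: 10/317 ≈ 0.031546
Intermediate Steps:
k(V, E) = -10 (k(V, E) = (⅓)*(-30) = -10)
k(-18, j)/q = -10/(-317) = -10*(-1/317) = 10/317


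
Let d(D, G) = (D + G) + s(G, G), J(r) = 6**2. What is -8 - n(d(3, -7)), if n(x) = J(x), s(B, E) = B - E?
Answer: -44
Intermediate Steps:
J(r) = 36
d(D, G) = D + G (d(D, G) = (D + G) + (G - G) = (D + G) + 0 = D + G)
n(x) = 36
-8 - n(d(3, -7)) = -8 - 1*36 = -8 - 36 = -44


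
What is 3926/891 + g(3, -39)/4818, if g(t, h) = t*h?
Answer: 570037/130086 ≈ 4.3820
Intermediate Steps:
g(t, h) = h*t
3926/891 + g(3, -39)/4818 = 3926/891 - 39*3/4818 = 3926*(1/891) - 117*1/4818 = 3926/891 - 39/1606 = 570037/130086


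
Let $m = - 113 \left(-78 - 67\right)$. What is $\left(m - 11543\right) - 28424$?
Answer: $-23582$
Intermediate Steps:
$m = 16385$ ($m = - 113 \left(-78 - 67\right) = \left(-113\right) \left(-145\right) = 16385$)
$\left(m - 11543\right) - 28424 = \left(16385 - 11543\right) - 28424 = 4842 - 28424 = -23582$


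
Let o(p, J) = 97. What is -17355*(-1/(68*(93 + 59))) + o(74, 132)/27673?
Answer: 481267507/286028128 ≈ 1.6826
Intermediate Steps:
-17355*(-1/(68*(93 + 59))) + o(74, 132)/27673 = -17355*(-1/(68*(93 + 59))) + 97/27673 = -17355/(152*(-68)) + 97*(1/27673) = -17355/(-10336) + 97/27673 = -17355*(-1/10336) + 97/27673 = 17355/10336 + 97/27673 = 481267507/286028128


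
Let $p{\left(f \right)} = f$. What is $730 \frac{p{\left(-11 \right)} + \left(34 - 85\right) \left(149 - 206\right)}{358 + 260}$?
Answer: $\frac{1057040}{309} \approx 3420.8$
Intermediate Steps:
$730 \frac{p{\left(-11 \right)} + \left(34 - 85\right) \left(149 - 206\right)}{358 + 260} = 730 \frac{-11 + \left(34 - 85\right) \left(149 - 206\right)}{358 + 260} = 730 \frac{-11 - -2907}{618} = 730 \left(-11 + 2907\right) \frac{1}{618} = 730 \cdot 2896 \cdot \frac{1}{618} = 730 \cdot \frac{1448}{309} = \frac{1057040}{309}$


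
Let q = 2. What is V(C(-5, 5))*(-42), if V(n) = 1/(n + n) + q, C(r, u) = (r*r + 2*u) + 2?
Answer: -3129/37 ≈ -84.568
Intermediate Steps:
C(r, u) = 2 + r² + 2*u (C(r, u) = (r² + 2*u) + 2 = 2 + r² + 2*u)
V(n) = 2 + 1/(2*n) (V(n) = 1/(n + n) + 2 = 1/(2*n) + 2 = 2 + 1/(2*n))
V(C(-5, 5))*(-42) = (2 + 1/(2*(2 + (-5)² + 2*5)))*(-42) = (2 + 1/(2*(2 + 25 + 10)))*(-42) = (2 + (½)/37)*(-42) = (2 + (½)*(1/37))*(-42) = (2 + 1/74)*(-42) = (149/74)*(-42) = -3129/37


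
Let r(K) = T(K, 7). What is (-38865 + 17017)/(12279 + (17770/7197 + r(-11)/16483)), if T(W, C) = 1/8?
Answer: -20734302744384/11655423759509 ≈ -1.7789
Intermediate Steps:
T(W, C) = ⅛
r(K) = ⅛
(-38865 + 17017)/(12279 + (17770/7197 + r(-11)/16483)) = (-38865 + 17017)/(12279 + (17770/7197 + (⅛)/16483)) = -21848/(12279 + (17770*(1/7197) + (⅛)*(1/16483))) = -21848/(12279 + (17770/7197 + 1/131864)) = -21848/(12279 + 2343230477/949025208) = -21848/11655423759509/949025208 = -21848*949025208/11655423759509 = -20734302744384/11655423759509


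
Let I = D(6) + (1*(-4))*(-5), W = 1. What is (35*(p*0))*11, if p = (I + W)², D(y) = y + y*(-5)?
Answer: 0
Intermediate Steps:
D(y) = -4*y (D(y) = y - 5*y = -4*y)
I = -4 (I = -4*6 + (1*(-4))*(-5) = -24 - 4*(-5) = -24 + 20 = -4)
p = 9 (p = (-4 + 1)² = (-3)² = 9)
(35*(p*0))*11 = (35*(9*0))*11 = (35*0)*11 = 0*11 = 0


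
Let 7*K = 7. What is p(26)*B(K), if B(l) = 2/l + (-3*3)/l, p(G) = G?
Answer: -182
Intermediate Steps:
K = 1 (K = (⅐)*7 = 1)
B(l) = -7/l (B(l) = 2/l - 9/l = -7/l)
p(26)*B(K) = 26*(-7/1) = 26*(-7*1) = 26*(-7) = -182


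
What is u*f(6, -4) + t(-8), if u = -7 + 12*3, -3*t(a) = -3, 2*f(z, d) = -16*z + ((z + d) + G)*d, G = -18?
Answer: -463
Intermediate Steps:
f(z, d) = -8*z + d*(-18 + d + z)/2 (f(z, d) = (-16*z + ((z + d) - 18)*d)/2 = (-16*z + ((d + z) - 18)*d)/2 = (-16*z + (-18 + d + z)*d)/2 = (-16*z + d*(-18 + d + z))/2 = -8*z + d*(-18 + d + z)/2)
t(a) = 1 (t(a) = -⅓*(-3) = 1)
u = 29 (u = -7 + 36 = 29)
u*f(6, -4) + t(-8) = 29*((½)*(-4)² - 9*(-4) - 8*6 + (½)*(-4)*6) + 1 = 29*((½)*16 + 36 - 48 - 12) + 1 = 29*(8 + 36 - 48 - 12) + 1 = 29*(-16) + 1 = -464 + 1 = -463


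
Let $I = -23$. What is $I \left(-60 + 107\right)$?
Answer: $-1081$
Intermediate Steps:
$I \left(-60 + 107\right) = - 23 \left(-60 + 107\right) = \left(-23\right) 47 = -1081$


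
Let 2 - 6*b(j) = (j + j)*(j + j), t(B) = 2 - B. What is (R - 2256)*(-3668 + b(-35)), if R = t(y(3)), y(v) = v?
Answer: 30363421/3 ≈ 1.0121e+7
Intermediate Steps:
R = -1 (R = 2 - 1*3 = 2 - 3 = -1)
b(j) = ⅓ - 2*j²/3 (b(j) = ⅓ - (j + j)*(j + j)/6 = ⅓ - 2*j*2*j/6 = ⅓ - 2*j²/3)
(R - 2256)*(-3668 + b(-35)) = (-1 - 2256)*(-3668 + (⅓ - ⅔*(-35)²)) = -2257*(-3668 + (⅓ - ⅔*1225)) = -2257*(-3668 + (⅓ - 2450/3)) = -2257*(-3668 - 2449/3) = -2257*(-13453/3) = 30363421/3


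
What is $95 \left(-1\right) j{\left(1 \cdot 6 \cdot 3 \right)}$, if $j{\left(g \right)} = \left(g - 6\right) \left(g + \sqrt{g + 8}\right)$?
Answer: $-20520 - 1140 \sqrt{26} \approx -26333.0$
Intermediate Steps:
$j{\left(g \right)} = \left(-6 + g\right) \left(g + \sqrt{8 + g}\right)$
$95 \left(-1\right) j{\left(1 \cdot 6 \cdot 3 \right)} = 95 \left(-1\right) \left(\left(1 \cdot 6 \cdot 3\right)^{2} - 6 \cdot 1 \cdot 6 \cdot 3 - 6 \sqrt{8 + 1 \cdot 6 \cdot 3} + 1 \cdot 6 \cdot 3 \sqrt{8 + 1 \cdot 6 \cdot 3}\right) = - 95 \left(\left(6 \cdot 3\right)^{2} - 6 \cdot 6 \cdot 3 - 6 \sqrt{8 + 6 \cdot 3} + 6 \cdot 3 \sqrt{8 + 6 \cdot 3}\right) = - 95 \left(18^{2} - 108 - 6 \sqrt{8 + 18} + 18 \sqrt{8 + 18}\right) = - 95 \left(324 - 108 - 6 \sqrt{26} + 18 \sqrt{26}\right) = - 95 \left(216 + 12 \sqrt{26}\right) = -20520 - 1140 \sqrt{26}$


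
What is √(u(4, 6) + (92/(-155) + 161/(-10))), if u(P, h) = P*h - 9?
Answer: I*√6510/62 ≈ 1.3014*I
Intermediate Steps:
u(P, h) = -9 + P*h
√(u(4, 6) + (92/(-155) + 161/(-10))) = √((-9 + 4*6) + (92/(-155) + 161/(-10))) = √((-9 + 24) + (92*(-1/155) + 161*(-⅒))) = √(15 + (-92/155 - 161/10)) = √(15 - 1035/62) = √(-105/62) = I*√6510/62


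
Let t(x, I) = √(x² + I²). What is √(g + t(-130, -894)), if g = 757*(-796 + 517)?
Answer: √(-211203 + 34*√706) ≈ 458.58*I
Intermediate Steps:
t(x, I) = √(I² + x²)
g = -211203 (g = 757*(-279) = -211203)
√(g + t(-130, -894)) = √(-211203 + √((-894)² + (-130)²)) = √(-211203 + √(799236 + 16900)) = √(-211203 + √816136) = √(-211203 + 34*√706)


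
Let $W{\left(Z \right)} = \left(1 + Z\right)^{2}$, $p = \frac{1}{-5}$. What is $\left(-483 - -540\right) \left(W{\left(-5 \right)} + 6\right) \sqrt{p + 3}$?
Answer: $\frac{1254 \sqrt{70}}{5} \approx 2098.3$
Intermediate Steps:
$p = - \frac{1}{5} \approx -0.2$
$\left(-483 - -540\right) \left(W{\left(-5 \right)} + 6\right) \sqrt{p + 3} = \left(-483 - -540\right) \left(\left(1 - 5\right)^{2} + 6\right) \sqrt{- \frac{1}{5} + 3} = \left(-483 + 540\right) \left(\left(-4\right)^{2} + 6\right) \sqrt{\frac{14}{5}} = 57 \left(16 + 6\right) \frac{\sqrt{70}}{5} = 57 \cdot 22 \frac{\sqrt{70}}{5} = 57 \frac{22 \sqrt{70}}{5} = \frac{1254 \sqrt{70}}{5}$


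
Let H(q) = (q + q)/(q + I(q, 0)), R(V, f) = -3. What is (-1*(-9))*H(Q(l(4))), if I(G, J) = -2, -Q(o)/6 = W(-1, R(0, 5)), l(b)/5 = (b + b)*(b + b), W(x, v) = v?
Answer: 81/4 ≈ 20.250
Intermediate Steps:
l(b) = 20*b² (l(b) = 5*((b + b)*(b + b)) = 5*((2*b)*(2*b)) = 5*(4*b²) = 20*b²)
Q(o) = 18 (Q(o) = -6*(-3) = 18)
H(q) = 2*q/(-2 + q) (H(q) = (q + q)/(q - 2) = (2*q)/(-2 + q) = 2*q/(-2 + q))
(-1*(-9))*H(Q(l(4))) = (-1*(-9))*(2*18/(-2 + 18)) = 9*(2*18/16) = 9*(2*18*(1/16)) = 9*(9/4) = 81/4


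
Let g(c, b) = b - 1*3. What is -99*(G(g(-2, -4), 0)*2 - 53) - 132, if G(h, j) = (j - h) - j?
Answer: 3729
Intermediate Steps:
g(c, b) = -3 + b (g(c, b) = b - 3 = -3 + b)
G(h, j) = -h
-99*(G(g(-2, -4), 0)*2 - 53) - 132 = -99*(-(-3 - 4)*2 - 53) - 132 = -99*(-1*(-7)*2 - 53) - 132 = -99*(7*2 - 53) - 132 = -99*(14 - 53) - 132 = -99*(-39) - 132 = 3861 - 132 = 3729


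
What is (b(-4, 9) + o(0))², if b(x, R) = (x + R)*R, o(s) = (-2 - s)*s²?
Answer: 2025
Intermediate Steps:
o(s) = s²*(-2 - s)
b(x, R) = R*(R + x) (b(x, R) = (R + x)*R = R*(R + x))
(b(-4, 9) + o(0))² = (9*(9 - 4) + 0²*(-2 - 1*0))² = (9*5 + 0*(-2 + 0))² = (45 + 0*(-2))² = (45 + 0)² = 45² = 2025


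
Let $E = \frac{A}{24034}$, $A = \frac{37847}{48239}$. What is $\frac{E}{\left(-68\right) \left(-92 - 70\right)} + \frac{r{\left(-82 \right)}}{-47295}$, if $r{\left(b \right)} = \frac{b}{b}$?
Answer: $- \frac{1418877492239}{67115217308104080} \approx -2.1141 \cdot 10^{-5}$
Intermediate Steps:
$A = \frac{37847}{48239}$ ($A = 37847 \cdot \frac{1}{48239} = \frac{37847}{48239} \approx 0.78457$)
$r{\left(b \right)} = 1$
$E = \frac{37847}{1159376126}$ ($E = \frac{37847}{48239 \cdot 24034} = \frac{37847}{48239} \cdot \frac{1}{24034} = \frac{37847}{1159376126} \approx 3.2644 \cdot 10^{-5}$)
$\frac{E}{\left(-68\right) \left(-92 - 70\right)} + \frac{r{\left(-82 \right)}}{-47295} = \frac{37847}{1159376126 \left(- 68 \left(-92 - 70\right)\right)} + 1 \frac{1}{-47295} = \frac{37847}{1159376126 \left(\left(-68\right) \left(-162\right)\right)} + 1 \left(- \frac{1}{47295}\right) = \frac{37847}{1159376126 \cdot 11016} - \frac{1}{47295} = \frac{37847}{1159376126} \cdot \frac{1}{11016} - \frac{1}{47295} = \frac{37847}{12771687404016} - \frac{1}{47295} = - \frac{1418877492239}{67115217308104080}$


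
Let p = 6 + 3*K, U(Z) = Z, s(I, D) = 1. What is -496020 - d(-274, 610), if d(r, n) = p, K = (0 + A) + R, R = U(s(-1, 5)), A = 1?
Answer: -496032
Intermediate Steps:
R = 1
K = 2 (K = (0 + 1) + 1 = 1 + 1 = 2)
p = 12 (p = 6 + 3*2 = 6 + 6 = 12)
d(r, n) = 12
-496020 - d(-274, 610) = -496020 - 1*12 = -496020 - 12 = -496032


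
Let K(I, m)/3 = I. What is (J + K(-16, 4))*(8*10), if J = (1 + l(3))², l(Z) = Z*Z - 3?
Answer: 80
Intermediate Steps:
l(Z) = -3 + Z² (l(Z) = Z² - 3 = -3 + Z²)
K(I, m) = 3*I
J = 49 (J = (1 + (-3 + 3²))² = (1 + (-3 + 9))² = (1 + 6)² = 7² = 49)
(J + K(-16, 4))*(8*10) = (49 + 3*(-16))*(8*10) = (49 - 48)*80 = 1*80 = 80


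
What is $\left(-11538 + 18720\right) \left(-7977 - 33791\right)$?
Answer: $-299977776$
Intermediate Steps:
$\left(-11538 + 18720\right) \left(-7977 - 33791\right) = 7182 \left(-41768\right) = -299977776$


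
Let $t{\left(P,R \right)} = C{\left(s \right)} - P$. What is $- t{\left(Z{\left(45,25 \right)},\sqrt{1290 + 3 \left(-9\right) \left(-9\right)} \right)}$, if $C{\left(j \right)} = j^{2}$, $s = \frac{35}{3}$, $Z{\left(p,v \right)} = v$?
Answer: $- \frac{1000}{9} \approx -111.11$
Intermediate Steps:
$s = \frac{35}{3}$ ($s = 35 \cdot \frac{1}{3} = \frac{35}{3} \approx 11.667$)
$t{\left(P,R \right)} = \frac{1225}{9} - P$ ($t{\left(P,R \right)} = \left(\frac{35}{3}\right)^{2} - P = \frac{1225}{9} - P$)
$- t{\left(Z{\left(45,25 \right)},\sqrt{1290 + 3 \left(-9\right) \left(-9\right)} \right)} = - (\frac{1225}{9} - 25) = \left(-1\right) \frac{1000}{9} = - \frac{1000}{9}$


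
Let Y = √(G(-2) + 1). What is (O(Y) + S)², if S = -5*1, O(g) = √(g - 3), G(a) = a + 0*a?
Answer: (5 - √(-3 + I))² ≈ 19.152 - 16.553*I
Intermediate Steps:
G(a) = a (G(a) = a + 0 = a)
Y = I (Y = √(-2 + 1) = √(-1) = I ≈ 1.0*I)
O(g) = √(-3 + g)
S = -5
(O(Y) + S)² = (√(-3 + I) - 5)² = (-5 + √(-3 + I))²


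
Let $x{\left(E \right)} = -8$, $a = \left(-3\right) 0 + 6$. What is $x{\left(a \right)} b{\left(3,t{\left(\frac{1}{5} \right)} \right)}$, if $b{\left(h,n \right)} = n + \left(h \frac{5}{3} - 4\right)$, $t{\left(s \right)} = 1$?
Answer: $-16$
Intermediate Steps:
$a = 6$ ($a = 0 + 6 = 6$)
$b{\left(h,n \right)} = -4 + n + \frac{5 h}{3}$ ($b{\left(h,n \right)} = n + \left(h 5 \cdot \frac{1}{3} - 4\right) = n + \left(h \frac{5}{3} - 4\right) = n + \left(\frac{5 h}{3} - 4\right) = n + \left(-4 + \frac{5 h}{3}\right) = -4 + n + \frac{5 h}{3}$)
$x{\left(a \right)} b{\left(3,t{\left(\frac{1}{5} \right)} \right)} = - 8 \left(-4 + 1 + \frac{5}{3} \cdot 3\right) = - 8 \left(-4 + 1 + 5\right) = \left(-8\right) 2 = -16$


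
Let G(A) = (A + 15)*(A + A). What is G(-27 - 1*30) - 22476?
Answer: -17688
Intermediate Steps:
G(A) = 2*A*(15 + A) (G(A) = (15 + A)*(2*A) = 2*A*(15 + A))
G(-27 - 1*30) - 22476 = 2*(-27 - 1*30)*(15 + (-27 - 1*30)) - 22476 = 2*(-27 - 30)*(15 + (-27 - 30)) - 22476 = 2*(-57)*(15 - 57) - 22476 = 2*(-57)*(-42) - 22476 = 4788 - 22476 = -17688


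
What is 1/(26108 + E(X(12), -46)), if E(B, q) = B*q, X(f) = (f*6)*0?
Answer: 1/26108 ≈ 3.8302e-5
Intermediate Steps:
X(f) = 0 (X(f) = (6*f)*0 = 0)
1/(26108 + E(X(12), -46)) = 1/(26108 + 0*(-46)) = 1/(26108 + 0) = 1/26108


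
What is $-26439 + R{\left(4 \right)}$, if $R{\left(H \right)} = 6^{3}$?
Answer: $-26223$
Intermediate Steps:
$R{\left(H \right)} = 216$
$-26439 + R{\left(4 \right)} = -26439 + 216 = -26223$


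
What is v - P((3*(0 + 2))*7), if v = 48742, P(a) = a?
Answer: 48700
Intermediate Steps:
v - P((3*(0 + 2))*7) = 48742 - 3*(0 + 2)*7 = 48742 - 3*2*7 = 48742 - 6*7 = 48742 - 1*42 = 48742 - 42 = 48700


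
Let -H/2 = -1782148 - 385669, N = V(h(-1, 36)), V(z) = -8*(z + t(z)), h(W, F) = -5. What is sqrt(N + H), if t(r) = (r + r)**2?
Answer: sqrt(4334874) ≈ 2082.0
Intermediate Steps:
t(r) = 4*r**2 (t(r) = (2*r)**2 = 4*r**2)
V(z) = -32*z**2 - 8*z (V(z) = -8*(z + 4*z**2) = -32*z**2 - 8*z)
N = -760 (N = 8*(-5)*(-1 - 4*(-5)) = 8*(-5)*(-1 + 20) = 8*(-5)*19 = -760)
H = 4335634 (H = -2*(-1782148 - 385669) = -2*(-2167817) = 4335634)
sqrt(N + H) = sqrt(-760 + 4335634) = sqrt(4334874)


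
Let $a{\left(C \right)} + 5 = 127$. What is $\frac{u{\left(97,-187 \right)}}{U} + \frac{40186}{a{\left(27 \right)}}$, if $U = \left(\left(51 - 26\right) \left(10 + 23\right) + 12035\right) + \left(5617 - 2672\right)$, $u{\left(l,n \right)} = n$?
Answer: $\frac{317558458}{964105} \approx 329.38$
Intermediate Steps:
$a{\left(C \right)} = 122$ ($a{\left(C \right)} = -5 + 127 = 122$)
$U = 15805$ ($U = \left(25 \cdot 33 + 12035\right) + 2945 = \left(825 + 12035\right) + 2945 = 12860 + 2945 = 15805$)
$\frac{u{\left(97,-187 \right)}}{U} + \frac{40186}{a{\left(27 \right)}} = - \frac{187}{15805} + \frac{40186}{122} = \left(-187\right) \frac{1}{15805} + 40186 \cdot \frac{1}{122} = - \frac{187}{15805} + \frac{20093}{61} = \frac{317558458}{964105}$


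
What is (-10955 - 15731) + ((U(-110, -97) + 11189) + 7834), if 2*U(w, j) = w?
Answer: -7718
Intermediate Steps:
U(w, j) = w/2
(-10955 - 15731) + ((U(-110, -97) + 11189) + 7834) = (-10955 - 15731) + (((½)*(-110) + 11189) + 7834) = -26686 + ((-55 + 11189) + 7834) = -26686 + (11134 + 7834) = -26686 + 18968 = -7718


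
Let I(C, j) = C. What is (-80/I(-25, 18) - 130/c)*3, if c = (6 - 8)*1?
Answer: 1023/5 ≈ 204.60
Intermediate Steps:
c = -2 (c = -2*1 = -2)
(-80/I(-25, 18) - 130/c)*3 = (-80/(-25) - 130/(-2))*3 = (-80*(-1/25) - 130*(-½))*3 = (16/5 + 65)*3 = (341/5)*3 = 1023/5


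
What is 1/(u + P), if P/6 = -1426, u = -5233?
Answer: -1/13789 ≈ -7.2522e-5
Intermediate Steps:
P = -8556 (P = 6*(-1426) = -8556)
1/(u + P) = 1/(-5233 - 8556) = 1/(-13789) = -1/13789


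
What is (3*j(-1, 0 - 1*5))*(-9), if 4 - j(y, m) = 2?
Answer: -54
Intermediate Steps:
j(y, m) = 2 (j(y, m) = 4 - 1*2 = 4 - 2 = 2)
(3*j(-1, 0 - 1*5))*(-9) = (3*2)*(-9) = 6*(-9) = -54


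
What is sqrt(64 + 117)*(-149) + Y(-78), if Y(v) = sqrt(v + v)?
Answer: -149*sqrt(181) + 2*I*sqrt(39) ≈ -2004.6 + 12.49*I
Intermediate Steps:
Y(v) = sqrt(2)*sqrt(v) (Y(v) = sqrt(2*v) = sqrt(2)*sqrt(v))
sqrt(64 + 117)*(-149) + Y(-78) = sqrt(64 + 117)*(-149) + sqrt(2)*sqrt(-78) = sqrt(181)*(-149) + sqrt(2)*(I*sqrt(78)) = -149*sqrt(181) + 2*I*sqrt(39)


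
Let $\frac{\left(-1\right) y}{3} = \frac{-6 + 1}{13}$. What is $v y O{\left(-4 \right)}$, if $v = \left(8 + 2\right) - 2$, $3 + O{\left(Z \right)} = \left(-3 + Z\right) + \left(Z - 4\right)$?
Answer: $- \frac{2160}{13} \approx -166.15$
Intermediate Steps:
$O{\left(Z \right)} = -10 + 2 Z$ ($O{\left(Z \right)} = -3 + \left(\left(-3 + Z\right) + \left(Z - 4\right)\right) = -3 + \left(\left(-3 + Z\right) + \left(-4 + Z\right)\right) = -3 + \left(-7 + 2 Z\right) = -10 + 2 Z$)
$y = \frac{15}{13}$ ($y = - 3 \frac{-6 + 1}{13} = - 3 \left(\left(-5\right) \frac{1}{13}\right) = \left(-3\right) \left(- \frac{5}{13}\right) = \frac{15}{13} \approx 1.1538$)
$v = 8$ ($v = 10 - 2 = 8$)
$v y O{\left(-4 \right)} = 8 \cdot \frac{15}{13} \left(-10 + 2 \left(-4\right)\right) = \frac{120 \left(-10 - 8\right)}{13} = \frac{120}{13} \left(-18\right) = - \frac{2160}{13}$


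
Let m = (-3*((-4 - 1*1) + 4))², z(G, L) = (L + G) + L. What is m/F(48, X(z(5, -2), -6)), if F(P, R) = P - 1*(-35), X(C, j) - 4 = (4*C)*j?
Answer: 9/83 ≈ 0.10843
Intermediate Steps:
z(G, L) = G + 2*L (z(G, L) = (G + L) + L = G + 2*L)
X(C, j) = 4 + 4*C*j (X(C, j) = 4 + (4*C)*j = 4 + 4*C*j)
F(P, R) = 35 + P (F(P, R) = P + 35 = 35 + P)
m = 9 (m = (-3*((-4 - 1) + 4))² = (-3*(-5 + 4))² = (-3*(-1))² = 3² = 9)
m/F(48, X(z(5, -2), -6)) = 9/(35 + 48) = 9/83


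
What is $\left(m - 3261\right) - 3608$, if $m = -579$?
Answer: $-7448$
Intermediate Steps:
$\left(m - 3261\right) - 3608 = \left(-579 - 3261\right) - 3608 = -3840 - 3608 = -7448$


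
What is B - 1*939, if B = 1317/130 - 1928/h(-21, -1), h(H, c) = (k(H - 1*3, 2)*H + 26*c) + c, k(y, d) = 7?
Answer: -10380191/11310 ≈ -917.79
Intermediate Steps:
h(H, c) = 7*H + 27*c (h(H, c) = (7*H + 26*c) + c = 7*H + 27*c)
B = 239899/11310 (B = 1317/130 - 1928/(7*(-21) + 27*(-1)) = 1317*(1/130) - 1928/(-147 - 27) = 1317/130 - 1928/(-174) = 1317/130 - 1928*(-1/174) = 1317/130 + 964/87 = 239899/11310 ≈ 21.211)
B - 1*939 = 239899/11310 - 1*939 = 239899/11310 - 939 = -10380191/11310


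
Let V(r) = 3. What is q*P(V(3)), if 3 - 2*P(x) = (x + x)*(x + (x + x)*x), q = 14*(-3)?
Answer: 2583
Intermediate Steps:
q = -42
P(x) = 3/2 - x*(x + 2*x**2) (P(x) = 3/2 - (x + x)*(x + (x + x)*x)/2 = 3/2 - 2*x*(x + (2*x)*x)/2 = 3/2 - 2*x*(x + 2*x**2)/2 = 3/2 - x*(x + 2*x**2))
q*P(V(3)) = -42*(3/2 - 1*3**2 - 2*3**3) = -42*(3/2 - 1*9 - 2*27) = -42*(3/2 - 9 - 54) = -42*(-123/2) = 2583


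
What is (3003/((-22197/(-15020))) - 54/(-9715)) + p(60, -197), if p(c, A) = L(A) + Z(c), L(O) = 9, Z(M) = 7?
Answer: 21030817058/10268755 ≈ 2048.0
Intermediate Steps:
p(c, A) = 16 (p(c, A) = 9 + 7 = 16)
(3003/((-22197/(-15020))) - 54/(-9715)) + p(60, -197) = (3003/((-22197/(-15020))) - 54/(-9715)) + 16 = (3003/((-22197*(-1/15020))) - 54*(-1/9715)) + 16 = (3003/(22197/15020) + 54/9715) + 16 = (3003*(15020/22197) + 54/9715) + 16 = (2147860/1057 + 54/9715) + 16 = 20866516978/10268755 + 16 = 21030817058/10268755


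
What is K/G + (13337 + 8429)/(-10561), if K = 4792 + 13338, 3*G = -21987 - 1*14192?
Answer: -1361884904/382086419 ≈ -3.5643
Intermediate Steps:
G = -36179/3 (G = (-21987 - 1*14192)/3 = (-21987 - 14192)/3 = (1/3)*(-36179) = -36179/3 ≈ -12060.)
K = 18130
K/G + (13337 + 8429)/(-10561) = 18130/(-36179/3) + (13337 + 8429)/(-10561) = 18130*(-3/36179) + 21766*(-1/10561) = -54390/36179 - 21766/10561 = -1361884904/382086419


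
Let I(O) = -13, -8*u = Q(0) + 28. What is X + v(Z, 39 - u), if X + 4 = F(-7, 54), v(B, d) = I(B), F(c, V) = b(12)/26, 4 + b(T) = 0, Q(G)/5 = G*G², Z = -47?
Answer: -223/13 ≈ -17.154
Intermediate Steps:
Q(G) = 5*G³ (Q(G) = 5*(G*G²) = 5*G³)
u = -7/2 (u = -(5*0³ + 28)/8 = -(5*0 + 28)/8 = -(0 + 28)/8 = -⅛*28 = -7/2 ≈ -3.5000)
b(T) = -4 (b(T) = -4 + 0 = -4)
F(c, V) = -2/13 (F(c, V) = -4/26 = -4*1/26 = -2/13)
v(B, d) = -13
X = -54/13 (X = -4 - 2/13 = -54/13 ≈ -4.1538)
X + v(Z, 39 - u) = -54/13 - 13 = -223/13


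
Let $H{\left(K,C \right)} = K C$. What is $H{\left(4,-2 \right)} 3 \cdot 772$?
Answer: $-18528$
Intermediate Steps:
$H{\left(K,C \right)} = C K$
$H{\left(4,-2 \right)} 3 \cdot 772 = \left(-2\right) 4 \cdot 3 \cdot 772 = \left(-8\right) 3 \cdot 772 = \left(-24\right) 772 = -18528$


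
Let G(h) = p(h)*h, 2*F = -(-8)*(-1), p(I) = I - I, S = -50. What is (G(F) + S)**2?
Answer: 2500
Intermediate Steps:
p(I) = 0
F = -4 (F = (-(-8)*(-1))/2 = (-1*8)/2 = (1/2)*(-8) = -4)
G(h) = 0 (G(h) = 0*h = 0)
(G(F) + S)**2 = (0 - 50)**2 = (-50)**2 = 2500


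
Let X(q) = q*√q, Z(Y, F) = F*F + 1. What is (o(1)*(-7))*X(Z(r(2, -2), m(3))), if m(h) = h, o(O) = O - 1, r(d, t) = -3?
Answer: 0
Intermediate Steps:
o(O) = -1 + O
Z(Y, F) = 1 + F² (Z(Y, F) = F² + 1 = 1 + F²)
X(q) = q^(3/2)
(o(1)*(-7))*X(Z(r(2, -2), m(3))) = ((-1 + 1)*(-7))*(1 + 3²)^(3/2) = (0*(-7))*(1 + 9)^(3/2) = 0*10^(3/2) = 0*(10*√10) = 0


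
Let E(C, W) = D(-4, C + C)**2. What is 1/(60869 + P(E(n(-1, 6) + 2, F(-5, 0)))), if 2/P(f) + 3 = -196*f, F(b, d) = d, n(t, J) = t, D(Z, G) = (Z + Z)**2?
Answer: 802819/48866789709 ≈ 1.6429e-5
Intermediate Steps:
D(Z, G) = 4*Z**2 (D(Z, G) = (2*Z)**2 = 4*Z**2)
E(C, W) = 4096 (E(C, W) = (4*(-4)**2)**2 = (4*16)**2 = 64**2 = 4096)
P(f) = 2/(-3 - 196*f)
1/(60869 + P(E(n(-1, 6) + 2, F(-5, 0)))) = 1/(60869 - 2/(3 + 196*4096)) = 1/(60869 - 2/(3 + 802816)) = 1/(60869 - 2/802819) = 1/(48866789709/802819) = 802819/48866789709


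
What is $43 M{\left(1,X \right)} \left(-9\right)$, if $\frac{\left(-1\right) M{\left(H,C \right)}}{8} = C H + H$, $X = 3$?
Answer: $12384$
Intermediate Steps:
$M{\left(H,C \right)} = - 8 H - 8 C H$ ($M{\left(H,C \right)} = - 8 \left(C H + H\right) = - 8 \left(H + C H\right) = - 8 H - 8 C H$)
$43 M{\left(1,X \right)} \left(-9\right) = 43 \left(\left(-8\right) 1 \left(1 + 3\right)\right) \left(-9\right) = 43 \left(\left(-8\right) 1 \cdot 4\right) \left(-9\right) = 43 \left(-32\right) \left(-9\right) = \left(-1376\right) \left(-9\right) = 12384$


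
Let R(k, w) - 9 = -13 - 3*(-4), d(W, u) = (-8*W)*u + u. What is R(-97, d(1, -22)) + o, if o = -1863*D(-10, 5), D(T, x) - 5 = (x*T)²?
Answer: -4666807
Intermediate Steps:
d(W, u) = u - 8*W*u (d(W, u) = -8*W*u + u = u - 8*W*u)
R(k, w) = 8 (R(k, w) = 9 + (-13 - 3*(-4)) = 9 + (-13 + 12) = 9 - 1 = 8)
D(T, x) = 5 + T²*x² (D(T, x) = 5 + (x*T)² = 5 + (T*x)² = 5 + T²*x²)
o = -4666815 (o = -1863*(5 + (-10)²*5²) = -1863*(5 + 100*25) = -1863*(5 + 2500) = -1863*2505 = -4666815)
R(-97, d(1, -22)) + o = 8 - 4666815 = -4666807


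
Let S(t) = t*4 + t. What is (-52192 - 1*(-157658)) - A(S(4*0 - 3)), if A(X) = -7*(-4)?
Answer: 105438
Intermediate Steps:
S(t) = 5*t (S(t) = 4*t + t = 5*t)
A(X) = 28
(-52192 - 1*(-157658)) - A(S(4*0 - 3)) = (-52192 - 1*(-157658)) - 1*28 = (-52192 + 157658) - 28 = 105466 - 28 = 105438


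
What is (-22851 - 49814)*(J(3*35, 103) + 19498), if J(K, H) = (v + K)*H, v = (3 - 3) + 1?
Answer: -2210178640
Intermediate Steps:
v = 1 (v = 0 + 1 = 1)
J(K, H) = H*(1 + K) (J(K, H) = (1 + K)*H = H*(1 + K))
(-22851 - 49814)*(J(3*35, 103) + 19498) = (-22851 - 49814)*(103*(1 + 3*35) + 19498) = -72665*(103*(1 + 105) + 19498) = -72665*(103*106 + 19498) = -72665*(10918 + 19498) = -72665*30416 = -2210178640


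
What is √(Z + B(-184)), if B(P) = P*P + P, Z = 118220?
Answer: 2*√37973 ≈ 389.73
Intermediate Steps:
B(P) = P + P² (B(P) = P² + P = P + P²)
√(Z + B(-184)) = √(118220 - 184*(1 - 184)) = √(118220 - 184*(-183)) = √(118220 + 33672) = √151892 = 2*√37973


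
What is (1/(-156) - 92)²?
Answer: 206008609/24336 ≈ 8465.2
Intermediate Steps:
(1/(-156) - 92)² = (-1/156 - 92)² = (-14353/156)² = 206008609/24336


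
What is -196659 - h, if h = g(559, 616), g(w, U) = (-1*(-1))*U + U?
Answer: -197891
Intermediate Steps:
g(w, U) = 2*U (g(w, U) = 1*U + U = U + U = 2*U)
h = 1232 (h = 2*616 = 1232)
-196659 - h = -196659 - 1*1232 = -196659 - 1232 = -197891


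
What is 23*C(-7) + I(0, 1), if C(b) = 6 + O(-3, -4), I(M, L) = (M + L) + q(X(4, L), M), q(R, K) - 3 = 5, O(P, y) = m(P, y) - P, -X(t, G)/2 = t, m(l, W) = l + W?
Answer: 55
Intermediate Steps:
m(l, W) = W + l
X(t, G) = -2*t
O(P, y) = y (O(P, y) = (y + P) - P = (P + y) - P = y)
q(R, K) = 8 (q(R, K) = 3 + 5 = 8)
I(M, L) = 8 + L + M (I(M, L) = (M + L) + 8 = (L + M) + 8 = 8 + L + M)
C(b) = 2 (C(b) = 6 - 4 = 2)
23*C(-7) + I(0, 1) = 23*2 + (8 + 1 + 0) = 46 + 9 = 55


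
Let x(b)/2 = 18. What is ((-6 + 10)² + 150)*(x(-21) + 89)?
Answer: 20750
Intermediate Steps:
x(b) = 36 (x(b) = 2*18 = 36)
((-6 + 10)² + 150)*(x(-21) + 89) = ((-6 + 10)² + 150)*(36 + 89) = (4² + 150)*125 = (16 + 150)*125 = 166*125 = 20750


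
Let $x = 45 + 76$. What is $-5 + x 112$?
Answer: $13547$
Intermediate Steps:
$x = 121$
$-5 + x 112 = -5 + 121 \cdot 112 = -5 + 13552 = 13547$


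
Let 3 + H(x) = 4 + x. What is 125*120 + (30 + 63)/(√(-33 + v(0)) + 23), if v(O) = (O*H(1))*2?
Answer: 8432139/562 - 93*I*√33/562 ≈ 15004.0 - 0.95061*I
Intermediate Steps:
H(x) = 1 + x (H(x) = -3 + (4 + x) = 1 + x)
v(O) = 4*O (v(O) = (O*(1 + 1))*2 = (O*2)*2 = (2*O)*2 = 4*O)
125*120 + (30 + 63)/(√(-33 + v(0)) + 23) = 125*120 + (30 + 63)/(√(-33 + 4*0) + 23) = 15000 + 93/(√(-33 + 0) + 23) = 15000 + 93/(√(-33) + 23) = 15000 + 93/(I*√33 + 23) = 15000 + 93/(23 + I*√33)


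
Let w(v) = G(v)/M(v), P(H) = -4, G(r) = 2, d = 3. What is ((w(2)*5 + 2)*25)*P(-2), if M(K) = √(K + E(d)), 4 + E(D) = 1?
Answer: -200 + 1000*I ≈ -200.0 + 1000.0*I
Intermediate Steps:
E(D) = -3 (E(D) = -4 + 1 = -3)
M(K) = √(-3 + K) (M(K) = √(K - 3) = √(-3 + K))
w(v) = 2/√(-3 + v) (w(v) = 2/(√(-3 + v)) = 2/√(-3 + v))
((w(2)*5 + 2)*25)*P(-2) = (((2/√(-3 + 2))*5 + 2)*25)*(-4) = (((2/√(-1))*5 + 2)*25)*(-4) = (((2*(-I))*5 + 2)*25)*(-4) = ((-2*I*5 + 2)*25)*(-4) = ((-10*I + 2)*25)*(-4) = ((2 - 10*I)*25)*(-4) = (50 - 250*I)*(-4) = -200 + 1000*I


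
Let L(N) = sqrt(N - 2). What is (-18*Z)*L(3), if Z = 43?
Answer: -774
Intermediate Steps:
L(N) = sqrt(-2 + N)
(-18*Z)*L(3) = (-18*43)*sqrt(-2 + 3) = -774*sqrt(1) = -774*1 = -774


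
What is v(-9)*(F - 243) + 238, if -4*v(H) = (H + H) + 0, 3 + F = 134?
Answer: -266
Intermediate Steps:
F = 131 (F = -3 + 134 = 131)
v(H) = -H/2 (v(H) = -((H + H) + 0)/4 = -(2*H + 0)/4 = -H/2)
v(-9)*(F - 243) + 238 = (-½*(-9))*(131 - 243) + 238 = (9/2)*(-112) + 238 = -504 + 238 = -266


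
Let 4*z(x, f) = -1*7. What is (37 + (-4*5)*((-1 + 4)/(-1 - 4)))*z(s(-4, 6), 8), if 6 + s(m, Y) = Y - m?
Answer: -343/4 ≈ -85.750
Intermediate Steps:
s(m, Y) = -6 + Y - m (s(m, Y) = -6 + (Y - m) = -6 + Y - m)
z(x, f) = -7/4 (z(x, f) = (-1*7)/4 = (¼)*(-7) = -7/4)
(37 + (-4*5)*((-1 + 4)/(-1 - 4)))*z(s(-4, 6), 8) = (37 + (-4*5)*((-1 + 4)/(-1 - 4)))*(-7/4) = (37 - 60/(-5))*(-7/4) = (37 - 60*(-1)/5)*(-7/4) = (37 - 20*(-⅗))*(-7/4) = (37 + 12)*(-7/4) = 49*(-7/4) = -343/4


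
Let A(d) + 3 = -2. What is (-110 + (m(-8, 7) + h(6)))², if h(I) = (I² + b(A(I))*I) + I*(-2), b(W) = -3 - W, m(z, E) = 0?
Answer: 5476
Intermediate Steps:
A(d) = -5 (A(d) = -3 - 2 = -5)
h(I) = I² (h(I) = (I² + (-3 - 1*(-5))*I) + I*(-2) = (I² + (-3 + 5)*I) - 2*I = (I² + 2*I) - 2*I = I²)
(-110 + (m(-8, 7) + h(6)))² = (-110 + (0 + 6²))² = (-110 + (0 + 36))² = (-110 + 36)² = (-74)² = 5476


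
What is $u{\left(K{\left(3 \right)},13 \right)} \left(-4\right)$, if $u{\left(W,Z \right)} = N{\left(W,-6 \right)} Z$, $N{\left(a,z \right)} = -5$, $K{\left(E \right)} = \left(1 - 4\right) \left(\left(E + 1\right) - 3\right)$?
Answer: $260$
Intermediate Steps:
$K{\left(E \right)} = 6 - 3 E$ ($K{\left(E \right)} = - 3 \left(\left(1 + E\right) - 3\right) = - 3 \left(-2 + E\right) = 6 - 3 E$)
$u{\left(W,Z \right)} = - 5 Z$
$u{\left(K{\left(3 \right)},13 \right)} \left(-4\right) = \left(-5\right) 13 \left(-4\right) = \left(-65\right) \left(-4\right) = 260$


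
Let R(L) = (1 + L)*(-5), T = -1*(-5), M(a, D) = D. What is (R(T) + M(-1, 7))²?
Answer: 529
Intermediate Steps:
T = 5
R(L) = -5 - 5*L
(R(T) + M(-1, 7))² = ((-5 - 5*5) + 7)² = ((-5 - 25) + 7)² = (-30 + 7)² = (-23)² = 529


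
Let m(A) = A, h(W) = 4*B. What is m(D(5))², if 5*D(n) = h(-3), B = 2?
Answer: 64/25 ≈ 2.5600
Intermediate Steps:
h(W) = 8 (h(W) = 4*2 = 8)
D(n) = 8/5 (D(n) = (⅕)*8 = 8/5)
m(D(5))² = (8/5)² = 64/25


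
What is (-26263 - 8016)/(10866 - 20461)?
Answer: 34279/9595 ≈ 3.5726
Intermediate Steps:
(-26263 - 8016)/(10866 - 20461) = -34279/(-9595) = -34279*(-1/9595) = 34279/9595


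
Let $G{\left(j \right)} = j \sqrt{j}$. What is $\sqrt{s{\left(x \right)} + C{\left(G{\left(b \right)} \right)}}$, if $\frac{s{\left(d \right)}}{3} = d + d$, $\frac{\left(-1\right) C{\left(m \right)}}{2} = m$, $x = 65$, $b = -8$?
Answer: $\sqrt{390 + 32 i \sqrt{2}} \approx 19.782 + 1.1439 i$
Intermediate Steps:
$G{\left(j \right)} = j^{\frac{3}{2}}$
$C{\left(m \right)} = - 2 m$
$s{\left(d \right)} = 6 d$ ($s{\left(d \right)} = 3 \left(d + d\right) = 3 \cdot 2 d = 6 d$)
$\sqrt{s{\left(x \right)} + C{\left(G{\left(b \right)} \right)}} = \sqrt{6 \cdot 65 - 2 \left(-8\right)^{\frac{3}{2}}} = \sqrt{390 - 2 \left(- 16 i \sqrt{2}\right)} = \sqrt{390 + 32 i \sqrt{2}}$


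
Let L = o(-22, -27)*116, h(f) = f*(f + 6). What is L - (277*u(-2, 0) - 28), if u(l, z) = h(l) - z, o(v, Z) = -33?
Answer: -1584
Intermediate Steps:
h(f) = f*(6 + f)
u(l, z) = -z + l*(6 + l) (u(l, z) = l*(6 + l) - z = -z + l*(6 + l))
L = -3828 (L = -33*116 = -3828)
L - (277*u(-2, 0) - 28) = -3828 - (277*(-1*0 - 2*(6 - 2)) - 28) = -3828 - (277*(0 - 2*4) - 28) = -3828 - (277*(0 - 8) - 28) = -3828 - (277*(-8) - 28) = -3828 - (-2216 - 28) = -3828 - 1*(-2244) = -3828 + 2244 = -1584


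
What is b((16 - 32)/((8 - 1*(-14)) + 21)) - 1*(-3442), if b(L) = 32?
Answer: 3474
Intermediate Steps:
b((16 - 32)/((8 - 1*(-14)) + 21)) - 1*(-3442) = 32 - 1*(-3442) = 32 + 3442 = 3474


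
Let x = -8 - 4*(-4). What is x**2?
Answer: 64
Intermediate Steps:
x = 8 (x = -8 + 16 = 8)
x**2 = 8**2 = 64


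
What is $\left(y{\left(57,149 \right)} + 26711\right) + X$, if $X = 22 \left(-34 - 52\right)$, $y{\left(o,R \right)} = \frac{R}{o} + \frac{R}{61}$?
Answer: $\frac{86313245}{3477} \approx 24824.0$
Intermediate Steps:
$y{\left(o,R \right)} = \frac{R}{61} + \frac{R}{o}$ ($y{\left(o,R \right)} = \frac{R}{o} + R \frac{1}{61} = \frac{R}{o} + \frac{R}{61} = \frac{R}{61} + \frac{R}{o}$)
$X = -1892$ ($X = 22 \left(-86\right) = -1892$)
$\left(y{\left(57,149 \right)} + 26711\right) + X = \left(\left(\frac{1}{61} \cdot 149 + \frac{149}{57}\right) + 26711\right) - 1892 = \left(\left(\frac{149}{61} + 149 \cdot \frac{1}{57}\right) + 26711\right) - 1892 = \left(\left(\frac{149}{61} + \frac{149}{57}\right) + 26711\right) - 1892 = \left(\frac{17582}{3477} + 26711\right) - 1892 = \frac{92891729}{3477} - 1892 = \frac{86313245}{3477}$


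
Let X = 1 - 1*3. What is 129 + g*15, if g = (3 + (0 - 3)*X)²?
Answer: 1344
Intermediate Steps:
X = -2 (X = 1 - 3 = -2)
g = 81 (g = (3 + (0 - 3)*(-2))² = (3 - 3*(-2))² = (3 + 6)² = 9² = 81)
129 + g*15 = 129 + 81*15 = 129 + 1215 = 1344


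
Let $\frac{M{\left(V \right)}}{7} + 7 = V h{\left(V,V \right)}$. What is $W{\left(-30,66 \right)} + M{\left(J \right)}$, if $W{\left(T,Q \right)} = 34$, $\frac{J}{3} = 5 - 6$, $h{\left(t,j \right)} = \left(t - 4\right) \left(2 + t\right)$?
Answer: $-162$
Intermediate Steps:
$h{\left(t,j \right)} = \left(-4 + t\right) \left(2 + t\right)$
$J = -3$ ($J = 3 \left(5 - 6\right) = 3 \left(-1\right) = -3$)
$M{\left(V \right)} = -49 + 7 V \left(-8 + V^{2} - 2 V\right)$
$W{\left(-30,66 \right)} + M{\left(J \right)} = 34 - \left(49 - 21 \left(8 - \left(-3\right)^{2} + 2 \left(-3\right)\right)\right) = 34 - \left(49 - 21 \left(8 - 9 - 6\right)\right) = 34 - \left(49 - -147\right) = 34 - 196 = -162$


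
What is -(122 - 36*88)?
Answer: 3046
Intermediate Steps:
-(122 - 36*88) = -(122 - 3168) = -1*(-3046) = 3046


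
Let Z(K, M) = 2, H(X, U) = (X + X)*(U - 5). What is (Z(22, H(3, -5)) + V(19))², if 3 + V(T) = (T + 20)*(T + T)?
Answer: 2193361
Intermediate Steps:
H(X, U) = 2*X*(-5 + U) (H(X, U) = (2*X)*(-5 + U) = 2*X*(-5 + U))
V(T) = -3 + 2*T*(20 + T) (V(T) = -3 + (T + 20)*(T + T) = -3 + (20 + T)*(2*T) = -3 + 2*T*(20 + T))
(Z(22, H(3, -5)) + V(19))² = (2 + (-3 + 2*19² + 40*19))² = (2 + (-3 + 2*361 + 760))² = (2 + (-3 + 722 + 760))² = (2 + 1479)² = 1481² = 2193361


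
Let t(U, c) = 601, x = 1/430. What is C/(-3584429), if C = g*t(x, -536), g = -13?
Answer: 7813/3584429 ≈ 0.0021797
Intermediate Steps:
x = 1/430 ≈ 0.0023256
C = -7813 (C = -13*601 = -7813)
C/(-3584429) = -7813/(-3584429) = -7813*(-1/3584429) = 7813/3584429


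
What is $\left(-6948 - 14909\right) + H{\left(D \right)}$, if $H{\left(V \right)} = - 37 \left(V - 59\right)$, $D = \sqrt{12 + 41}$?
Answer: $-19674 - 37 \sqrt{53} \approx -19943.0$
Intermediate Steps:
$D = \sqrt{53} \approx 7.2801$
$H{\left(V \right)} = 2183 - 37 V$ ($H{\left(V \right)} = - 37 \left(-59 + V\right) = 2183 - 37 V$)
$\left(-6948 - 14909\right) + H{\left(D \right)} = \left(-6948 - 14909\right) + \left(2183 - 37 \sqrt{53}\right) = -21857 + \left(2183 - 37 \sqrt{53}\right) = -19674 - 37 \sqrt{53}$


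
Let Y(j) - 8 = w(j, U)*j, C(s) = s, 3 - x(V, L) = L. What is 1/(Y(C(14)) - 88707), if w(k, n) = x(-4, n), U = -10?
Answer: -1/88517 ≈ -1.1297e-5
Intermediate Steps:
x(V, L) = 3 - L
w(k, n) = 3 - n
Y(j) = 8 + 13*j (Y(j) = 8 + (3 - 1*(-10))*j = 8 + (3 + 10)*j = 8 + 13*j)
1/(Y(C(14)) - 88707) = 1/((8 + 13*14) - 88707) = 1/((8 + 182) - 88707) = 1/(190 - 88707) = 1/(-88517) = -1/88517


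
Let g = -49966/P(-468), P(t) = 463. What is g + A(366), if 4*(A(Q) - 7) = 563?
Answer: 73769/1852 ≈ 39.832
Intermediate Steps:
A(Q) = 591/4 (A(Q) = 7 + (¼)*563 = 7 + 563/4 = 591/4)
g = -49966/463 ≈ -107.92
g + A(366) = -49966/463 + 591/4 = 73769/1852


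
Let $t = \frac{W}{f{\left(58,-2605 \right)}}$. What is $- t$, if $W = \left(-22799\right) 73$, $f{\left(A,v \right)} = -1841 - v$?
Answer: $\frac{1664327}{764} \approx 2178.4$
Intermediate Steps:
$W = -1664327$
$t = - \frac{1664327}{764}$ ($t = - \frac{1664327}{-1841 - -2605} = - \frac{1664327}{-1841 + 2605} = - \frac{1664327}{764} \approx -2178.4$)
$- t = \left(-1\right) \left(- \frac{1664327}{764}\right) = \frac{1664327}{764}$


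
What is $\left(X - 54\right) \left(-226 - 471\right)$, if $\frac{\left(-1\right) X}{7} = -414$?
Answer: $-1982268$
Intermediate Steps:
$X = 2898$ ($X = \left(-7\right) \left(-414\right) = 2898$)
$\left(X - 54\right) \left(-226 - 471\right) = \left(2898 - 54\right) \left(-226 - 471\right) = 2844 \left(-697\right) = -1982268$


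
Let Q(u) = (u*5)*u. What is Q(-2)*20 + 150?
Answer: 550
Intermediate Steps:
Q(u) = 5*u**2 (Q(u) = (5*u)*u = 5*u**2)
Q(-2)*20 + 150 = (5*(-2)**2)*20 + 150 = (5*4)*20 + 150 = 20*20 + 150 = 400 + 150 = 550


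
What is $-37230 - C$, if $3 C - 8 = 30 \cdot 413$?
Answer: $- \frac{124088}{3} \approx -41363.0$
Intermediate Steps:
$C = \frac{12398}{3}$ ($C = \frac{8}{3} + \frac{30 \cdot 413}{3} = \frac{8}{3} + \frac{1}{3} \cdot 12390 = \frac{8}{3} + 4130 = \frac{12398}{3} \approx 4132.7$)
$-37230 - C = -37230 - \frac{12398}{3} = - \frac{124088}{3}$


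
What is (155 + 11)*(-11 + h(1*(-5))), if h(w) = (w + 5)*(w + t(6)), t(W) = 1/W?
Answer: -1826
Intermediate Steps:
t(W) = 1/W
h(w) = (5 + w)*(⅙ + w) (h(w) = (w + 5)*(w + 1/6) = (5 + w)*(w + ⅙) = (5 + w)*(⅙ + w))
(155 + 11)*(-11 + h(1*(-5))) = (155 + 11)*(-11 + (⅚ + (1*(-5))² + 31*(1*(-5))/6)) = 166*(-11 + (⅚ + (-5)² + (31/6)*(-5))) = 166*(-11 + (⅚ + 25 - 155/6)) = 166*(-11 + 0) = 166*(-11) = -1826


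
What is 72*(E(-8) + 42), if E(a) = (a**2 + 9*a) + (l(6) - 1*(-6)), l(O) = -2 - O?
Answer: 2304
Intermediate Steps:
E(a) = -2 + a**2 + 9*a (E(a) = (a**2 + 9*a) + ((-2 - 1*6) - 1*(-6)) = (a**2 + 9*a) + ((-2 - 6) + 6) = (a**2 + 9*a) + (-8 + 6) = (a**2 + 9*a) - 2 = -2 + a**2 + 9*a)
72*(E(-8) + 42) = 72*((-2 + (-8)**2 + 9*(-8)) + 42) = 72*((-2 + 64 - 72) + 42) = 72*(-10 + 42) = 72*32 = 2304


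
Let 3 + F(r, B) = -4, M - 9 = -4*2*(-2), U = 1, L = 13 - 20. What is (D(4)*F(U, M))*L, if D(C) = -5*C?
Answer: -980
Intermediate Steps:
L = -7
M = 25 (M = 9 - 4*2*(-2) = 9 - 8*(-2) = 9 + 16 = 25)
F(r, B) = -7 (F(r, B) = -3 - 4 = -7)
(D(4)*F(U, M))*L = (-5*4*(-7))*(-7) = -20*(-7)*(-7) = 140*(-7) = -980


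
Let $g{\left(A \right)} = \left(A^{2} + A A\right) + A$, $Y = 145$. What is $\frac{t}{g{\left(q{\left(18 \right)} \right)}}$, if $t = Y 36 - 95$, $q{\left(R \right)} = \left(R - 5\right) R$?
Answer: $\frac{5125}{109746} \approx 0.046699$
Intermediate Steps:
$q{\left(R \right)} = R \left(-5 + R\right)$ ($q{\left(R \right)} = \left(-5 + R\right) R = R \left(-5 + R\right)$)
$g{\left(A \right)} = A + 2 A^{2}$ ($g{\left(A \right)} = \left(A^{2} + A^{2}\right) + A = 2 A^{2} + A = A + 2 A^{2}$)
$t = 5125$ ($t = 145 \cdot 36 - 95 = 5220 - 95 = 5125$)
$\frac{t}{g{\left(q{\left(18 \right)} \right)}} = \frac{5125}{18 \left(-5 + 18\right) \left(1 + 2 \cdot 18 \left(-5 + 18\right)\right)} = \frac{5125}{18 \cdot 13 \left(1 + 2 \cdot 18 \cdot 13\right)} = \frac{5125}{234 \left(1 + 2 \cdot 234\right)} = \frac{5125}{234 \left(1 + 468\right)} = \frac{5125}{234 \cdot 469} = \frac{5125}{109746}$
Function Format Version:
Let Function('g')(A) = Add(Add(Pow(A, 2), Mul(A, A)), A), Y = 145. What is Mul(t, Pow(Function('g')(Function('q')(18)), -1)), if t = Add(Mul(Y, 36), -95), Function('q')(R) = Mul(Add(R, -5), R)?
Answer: Rational(5125, 109746) ≈ 0.046699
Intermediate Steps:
Function('q')(R) = Mul(R, Add(-5, R)) (Function('q')(R) = Mul(Add(-5, R), R) = Mul(R, Add(-5, R)))
Function('g')(A) = Add(A, Mul(2, Pow(A, 2))) (Function('g')(A) = Add(Add(Pow(A, 2), Pow(A, 2)), A) = Add(Mul(2, Pow(A, 2)), A) = Add(A, Mul(2, Pow(A, 2))))
t = 5125 (t = Add(Mul(145, 36), -95) = Add(5220, -95) = 5125)
Mul(t, Pow(Function('g')(Function('q')(18)), -1)) = Mul(5125, Pow(Mul(Mul(18, Add(-5, 18)), Add(1, Mul(2, Mul(18, Add(-5, 18))))), -1)) = Mul(5125, Pow(Mul(Mul(18, 13), Add(1, Mul(2, Mul(18, 13)))), -1)) = Mul(5125, Pow(Mul(234, Add(1, Mul(2, 234))), -1)) = Mul(5125, Pow(Mul(234, Add(1, 468)), -1)) = Mul(5125, Pow(Mul(234, 469), -1)) = Mul(5125, Pow(109746, -1)) = Mul(5125, Rational(1, 109746)) = Rational(5125, 109746)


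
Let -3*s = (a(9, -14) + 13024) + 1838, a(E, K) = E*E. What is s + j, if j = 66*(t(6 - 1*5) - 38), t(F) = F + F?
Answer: -7357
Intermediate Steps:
t(F) = 2*F
a(E, K) = E²
s = -4981 (s = -((9² + 13024) + 1838)/3 = -((81 + 13024) + 1838)/3 = -(13105 + 1838)/3 = -⅓*14943 = -4981)
j = -2376 (j = 66*(2*(6 - 1*5) - 38) = 66*(2*(6 - 5) - 38) = 66*(2*1 - 38) = 66*(2 - 38) = 66*(-36) = -2376)
s + j = -4981 - 2376 = -7357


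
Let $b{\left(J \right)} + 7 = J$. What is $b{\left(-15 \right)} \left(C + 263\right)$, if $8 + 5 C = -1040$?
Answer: $- \frac{5874}{5} \approx -1174.8$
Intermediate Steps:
$C = - \frac{1048}{5}$ ($C = - \frac{8}{5} + \frac{1}{5} \left(-1040\right) = - \frac{8}{5} - 208 = - \frac{1048}{5} \approx -209.6$)
$b{\left(J \right)} = -7 + J$
$b{\left(-15 \right)} \left(C + 263\right) = \left(-7 - 15\right) \left(- \frac{1048}{5} + 263\right) = \left(-22\right) \frac{267}{5} = - \frac{5874}{5}$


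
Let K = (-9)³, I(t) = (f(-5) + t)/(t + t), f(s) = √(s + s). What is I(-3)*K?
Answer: -729/2 + 243*I*√10/2 ≈ -364.5 + 384.22*I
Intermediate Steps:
f(s) = √2*√s (f(s) = √(2*s) = √2*√s)
I(t) = (t + I*√10)/(2*t) (I(t) = (√2*√(-5) + t)/(t + t) = (√2*(I*√5) + t)/((2*t)) = (I*√10 + t)*(1/(2*t)) = (t + I*√10)*(1/(2*t)) = (t + I*√10)/(2*t))
K = -729
I(-3)*K = ((½)*(-3 + I*√10)/(-3))*(-729) = ((½)*(-⅓)*(-3 + I*√10))*(-729) = (½ - I*√10/6)*(-729) = -729/2 + 243*I*√10/2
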